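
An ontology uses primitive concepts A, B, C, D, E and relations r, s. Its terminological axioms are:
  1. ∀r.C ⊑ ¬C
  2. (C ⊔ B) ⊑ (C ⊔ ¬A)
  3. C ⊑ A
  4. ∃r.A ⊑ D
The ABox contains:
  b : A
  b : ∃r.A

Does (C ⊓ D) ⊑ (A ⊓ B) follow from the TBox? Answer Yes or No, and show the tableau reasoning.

1. (C ⊓ D) ⊑ (A ⊓ B)  ⇔  ((C ⊓ D) ⊓ (¬A ⊔ ¬B)) unsat w.r.t. T
   apply at x₀: C⊑A
   open: L(x₀) ⊇ {A, C, D, ¬B, ∃r.¬C} (+ ∃-successors)
2. Hence (C ⊓ D) ⊑ (A ⊓ B): not entailed.

No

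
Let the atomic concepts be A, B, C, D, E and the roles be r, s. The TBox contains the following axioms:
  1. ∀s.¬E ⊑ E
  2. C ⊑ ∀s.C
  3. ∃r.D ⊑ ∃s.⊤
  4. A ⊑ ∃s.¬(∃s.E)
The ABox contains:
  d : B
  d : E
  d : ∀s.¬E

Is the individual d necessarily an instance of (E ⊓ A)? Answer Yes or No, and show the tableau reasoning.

No

1. d : (E ⊓ A)?  L(d) = {B, E, ∀s.¬E} ∪ {(¬E ⊔ ¬A)}
   open: L(d) ⊇ {B, E, ¬A, ¬C, ∀r.¬D, …} — d ∉ (E ⊓ A) possible
2. Hence d : (E ⊓ A): not entailed.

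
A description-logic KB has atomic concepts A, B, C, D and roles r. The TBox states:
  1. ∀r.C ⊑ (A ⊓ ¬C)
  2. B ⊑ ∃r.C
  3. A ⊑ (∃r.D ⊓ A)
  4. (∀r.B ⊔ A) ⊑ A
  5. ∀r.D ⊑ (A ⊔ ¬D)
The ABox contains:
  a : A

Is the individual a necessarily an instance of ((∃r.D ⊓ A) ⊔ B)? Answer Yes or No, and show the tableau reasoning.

1. a : ((∃r.D ⊓ A) ⊔ B)?  L(a) = {A} ∪ {((∀r.¬D ⊔ ¬A) ⊓ ¬B)}
   clash {A, ¬A} at a — a ∈ ((∃r.D ⊓ A) ⊔ B)
2. Hence a : ((∃r.D ⊓ A) ⊔ B): entailed.

Yes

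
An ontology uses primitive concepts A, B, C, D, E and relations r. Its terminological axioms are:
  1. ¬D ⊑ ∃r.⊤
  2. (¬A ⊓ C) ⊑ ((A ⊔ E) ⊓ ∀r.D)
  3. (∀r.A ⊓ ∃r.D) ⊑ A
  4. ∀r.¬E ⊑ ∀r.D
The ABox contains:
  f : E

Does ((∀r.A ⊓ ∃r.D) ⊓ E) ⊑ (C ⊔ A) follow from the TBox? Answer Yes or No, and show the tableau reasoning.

1. ((∀r.A ⊓ ∃r.D) ⊓ E) ⊑ (C ⊔ A)  ⇔  (((∀r.A ⊓ ∃r.D) ⊓ E) ⊓ (¬C ⊓ ¬A)) unsat w.r.t. T
   all branches close; clash {A, ¬A} at x₀
2. Hence ((∀r.A ⊓ ∃r.D) ⊓ E) ⊑ (C ⊔ A): entailed.

Yes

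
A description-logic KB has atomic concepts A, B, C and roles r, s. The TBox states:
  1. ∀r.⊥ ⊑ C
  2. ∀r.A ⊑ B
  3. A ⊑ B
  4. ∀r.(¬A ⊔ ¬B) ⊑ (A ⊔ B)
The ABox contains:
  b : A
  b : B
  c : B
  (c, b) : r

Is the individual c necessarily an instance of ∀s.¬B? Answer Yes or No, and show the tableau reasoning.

No

1. c : ∀s.¬B?  L(c) = {B} ∪ {∃s.B}
   open: L(c) ⊇ {B, ∃r.(A ⊓ B), ∃r.⊤, ∃s.B} (+ ∃-successors) — c ∉ ∀s.¬B possible
2. Hence c : ∀s.¬B: not entailed.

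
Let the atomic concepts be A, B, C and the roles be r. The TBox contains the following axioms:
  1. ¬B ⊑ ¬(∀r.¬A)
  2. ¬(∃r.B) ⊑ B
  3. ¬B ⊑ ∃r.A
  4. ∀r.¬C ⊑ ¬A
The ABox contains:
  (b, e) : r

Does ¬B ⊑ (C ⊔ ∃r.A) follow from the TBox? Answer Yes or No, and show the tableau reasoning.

1. ¬B ⊑ (C ⊔ ∃r.A)  ⇔  (¬B ⊓ (¬C ⊓ ∀r.¬A)) unsat w.r.t. T
   all branches close; clash {B, ¬B} at x₀
2. Hence ¬B ⊑ (C ⊔ ∃r.A): entailed.

Yes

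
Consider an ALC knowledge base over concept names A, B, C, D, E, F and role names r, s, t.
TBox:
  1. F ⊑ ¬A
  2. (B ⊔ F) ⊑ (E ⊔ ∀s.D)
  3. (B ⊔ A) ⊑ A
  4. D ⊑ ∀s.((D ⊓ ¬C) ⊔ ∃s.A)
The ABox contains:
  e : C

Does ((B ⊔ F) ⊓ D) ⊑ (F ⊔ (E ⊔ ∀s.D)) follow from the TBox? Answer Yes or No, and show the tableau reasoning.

Yes

1. ((B ⊔ F) ⊓ D) ⊑ (F ⊔ (E ⊔ ∀s.D))  ⇔  (((B ⊔ F) ⊓ D) ⊓ (¬F ⊓ (¬E ⊓ ∃s.¬D))) unsat w.r.t. T
   all branches close; clash {F, ¬F} at x₀
2. Hence ((B ⊔ F) ⊓ D) ⊑ (F ⊔ (E ⊔ ∀s.D)): entailed.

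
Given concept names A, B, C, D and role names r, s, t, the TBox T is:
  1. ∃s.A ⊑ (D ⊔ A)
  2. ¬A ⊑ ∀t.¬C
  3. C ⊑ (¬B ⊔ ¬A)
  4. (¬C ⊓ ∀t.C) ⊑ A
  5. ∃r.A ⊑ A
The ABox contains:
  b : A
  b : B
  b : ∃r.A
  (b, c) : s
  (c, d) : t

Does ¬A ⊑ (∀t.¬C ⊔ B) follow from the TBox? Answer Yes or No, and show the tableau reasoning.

1. ¬A ⊑ (∀t.¬C ⊔ B)  ⇔  (¬A ⊓ (∃t.C ⊓ ¬B)) unsat w.r.t. T
   all branches close; clash {A, ¬A} at x₀
2. Hence ¬A ⊑ (∀t.¬C ⊔ B): entailed.

Yes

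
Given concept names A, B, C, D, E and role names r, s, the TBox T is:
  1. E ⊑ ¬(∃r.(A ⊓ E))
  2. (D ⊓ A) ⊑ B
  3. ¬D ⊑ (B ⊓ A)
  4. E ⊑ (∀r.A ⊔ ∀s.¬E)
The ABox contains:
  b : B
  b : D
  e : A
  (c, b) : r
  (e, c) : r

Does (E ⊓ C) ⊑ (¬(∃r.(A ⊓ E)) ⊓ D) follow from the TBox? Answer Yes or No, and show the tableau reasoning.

No

1. (E ⊓ C) ⊑ (¬(∃r.(A ⊓ E)) ⊓ D)  ⇔  ((E ⊓ C) ⊓ (∃r.(A ⊓ E) ⊔ ¬D)) unsat w.r.t. T
   apply at x₀: E⊑¬(∃r.(A ⊓ E)); E⊑(∀r.A ⊔ ∀s.¬E)
   open: L(x₀) ⊇ {A, B, C, E, ¬D, …}
2. Hence (E ⊓ C) ⊑ (¬(∃r.(A ⊓ E)) ⊓ D): not entailed.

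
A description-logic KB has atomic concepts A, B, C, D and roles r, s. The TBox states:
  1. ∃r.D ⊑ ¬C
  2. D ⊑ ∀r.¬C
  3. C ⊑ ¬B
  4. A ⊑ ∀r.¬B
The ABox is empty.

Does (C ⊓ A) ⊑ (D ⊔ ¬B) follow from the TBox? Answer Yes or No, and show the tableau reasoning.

Yes

1. (C ⊓ A) ⊑ (D ⊔ ¬B)  ⇔  ((C ⊓ A) ⊓ (¬D ⊓ B)) unsat w.r.t. T
   all branches close; clash {B, ¬B} at x₀
2. Hence (C ⊓ A) ⊑ (D ⊔ ¬B): entailed.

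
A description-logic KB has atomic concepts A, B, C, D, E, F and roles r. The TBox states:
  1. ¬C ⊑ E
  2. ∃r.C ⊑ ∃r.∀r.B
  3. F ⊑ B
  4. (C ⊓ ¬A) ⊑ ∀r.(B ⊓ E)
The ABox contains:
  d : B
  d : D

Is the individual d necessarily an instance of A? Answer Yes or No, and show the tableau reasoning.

No

1. d : A?  L(d) = {B, D} ∪ {¬A}
   open: L(d) ⊇ {B, C, D, ¬A, ∀r.(B ⊓ E), …} — d ∉ A possible
2. Hence d : A: not entailed.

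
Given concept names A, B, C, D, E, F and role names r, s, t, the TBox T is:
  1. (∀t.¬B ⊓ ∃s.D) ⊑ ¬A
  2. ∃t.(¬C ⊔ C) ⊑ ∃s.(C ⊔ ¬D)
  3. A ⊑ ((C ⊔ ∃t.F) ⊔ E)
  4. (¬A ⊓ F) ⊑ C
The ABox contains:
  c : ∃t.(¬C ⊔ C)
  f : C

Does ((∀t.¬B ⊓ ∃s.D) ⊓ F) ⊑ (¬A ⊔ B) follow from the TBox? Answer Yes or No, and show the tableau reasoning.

Yes

1. ((∀t.¬B ⊓ ∃s.D) ⊓ F) ⊑ (¬A ⊔ B)  ⇔  (((∀t.¬B ⊓ ∃s.D) ⊓ F) ⊓ (A ⊓ ¬B)) unsat w.r.t. T
   all branches close; clash {A, ¬A} at x₀
2. Hence ((∀t.¬B ⊓ ∃s.D) ⊓ F) ⊑ (¬A ⊔ B): entailed.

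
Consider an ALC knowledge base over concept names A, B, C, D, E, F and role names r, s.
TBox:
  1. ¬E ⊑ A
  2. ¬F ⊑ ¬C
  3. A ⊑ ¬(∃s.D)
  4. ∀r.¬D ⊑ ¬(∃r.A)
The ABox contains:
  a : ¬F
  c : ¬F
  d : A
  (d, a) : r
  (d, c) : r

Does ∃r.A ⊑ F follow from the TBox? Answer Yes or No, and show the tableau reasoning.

No

1. ∃r.A ⊑ F  ⇔  (∃r.A ⊓ ¬F) unsat w.r.t. T
   apply at x₀: ¬F⊑¬C
   open: L(x₀) ⊇ {E, ¬A, ¬C, ¬F, ∃r.A, …} (+ ∃-successors)
2. Hence ∃r.A ⊑ F: not entailed.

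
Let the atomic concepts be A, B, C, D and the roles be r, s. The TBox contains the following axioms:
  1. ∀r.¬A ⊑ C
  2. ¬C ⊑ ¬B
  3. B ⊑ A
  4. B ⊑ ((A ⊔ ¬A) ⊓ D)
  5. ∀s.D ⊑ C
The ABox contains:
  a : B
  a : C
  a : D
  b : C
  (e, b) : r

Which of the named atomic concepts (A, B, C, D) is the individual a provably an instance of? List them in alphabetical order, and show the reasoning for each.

{A, B, C, D}

1. a : A?  L(a) = {B, C, D} ∪ {¬A}
   clash {A, ¬A} at a — a ∈ A
2. a : B?  L(a) = {B, C, D} ∪ {¬B}
   clash {B, ¬B} at a — a ∈ B
3. a : C?  L(a) = {B, C, D} ∪ {¬C}
   clash {C, ¬C} at a — a ∈ C
4. a : D?  L(a) = {B, C, D} ∪ {¬D}
   clash {D, ¬D} at a — a ∈ D
5. Entailed for a: {A, B, C, D}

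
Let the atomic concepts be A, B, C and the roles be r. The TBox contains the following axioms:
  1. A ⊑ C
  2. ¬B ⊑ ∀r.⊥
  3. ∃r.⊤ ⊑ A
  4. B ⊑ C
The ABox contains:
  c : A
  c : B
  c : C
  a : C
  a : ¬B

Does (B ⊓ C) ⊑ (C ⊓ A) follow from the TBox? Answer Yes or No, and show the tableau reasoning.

No

1. (B ⊓ C) ⊑ (C ⊓ A)  ⇔  ((B ⊓ C) ⊓ (¬C ⊔ ¬A)) unsat w.r.t. T
   open: L(x₀) ⊇ {B, C, ¬A, ∀r.⊥}
2. Hence (B ⊓ C) ⊑ (C ⊓ A): not entailed.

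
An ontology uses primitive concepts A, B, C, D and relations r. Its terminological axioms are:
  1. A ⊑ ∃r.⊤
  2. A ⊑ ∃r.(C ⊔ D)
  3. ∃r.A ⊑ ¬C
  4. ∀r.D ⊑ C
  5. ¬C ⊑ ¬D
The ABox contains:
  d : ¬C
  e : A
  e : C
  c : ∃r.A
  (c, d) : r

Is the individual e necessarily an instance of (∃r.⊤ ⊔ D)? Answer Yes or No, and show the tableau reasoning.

Yes

1. e : (∃r.⊤ ⊔ D)?  L(e) = {A, C} ∪ {(∀r.⊥ ⊓ ¬D)}
   clash {C, ¬C} at e — e ∈ (∃r.⊤ ⊔ D)
2. Hence e : (∃r.⊤ ⊔ D): entailed.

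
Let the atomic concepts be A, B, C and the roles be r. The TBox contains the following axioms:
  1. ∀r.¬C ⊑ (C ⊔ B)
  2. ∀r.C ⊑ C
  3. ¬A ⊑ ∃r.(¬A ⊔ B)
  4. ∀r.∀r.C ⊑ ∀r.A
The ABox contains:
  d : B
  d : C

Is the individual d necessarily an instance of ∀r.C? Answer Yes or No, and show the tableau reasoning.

1. d : ∀r.C?  L(d) = {B, C} ∪ {∃r.¬C}
   open: L(d) ⊇ {A, B, C, ∃r.C, ∃r.¬C, …} (+ ∃-successors) — d ∉ ∀r.C possible
2. Hence d : ∀r.C: not entailed.

No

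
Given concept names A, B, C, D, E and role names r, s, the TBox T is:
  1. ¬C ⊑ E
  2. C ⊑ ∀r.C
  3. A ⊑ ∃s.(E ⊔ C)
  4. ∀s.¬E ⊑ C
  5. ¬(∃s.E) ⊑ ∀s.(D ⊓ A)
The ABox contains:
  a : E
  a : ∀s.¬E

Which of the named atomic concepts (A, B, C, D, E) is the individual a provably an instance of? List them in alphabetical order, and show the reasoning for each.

1. a : A?  L(a) = {E, ∀s.¬E} ∪ {¬A}
   apply at a: ∀s.¬E⊑C; ¬(∃s.E)⊑∀s.(D ⊓ A)
   open: L(a) ⊇ {C, E, ¬A, ∀r.C, ∀s.(D ⊓ A), …} — a ∉ A possible
2. a : B?  L(a) = {E, ∀s.¬E} ∪ {¬B}
   apply at a: ∀s.¬E⊑C; ¬(∃s.E)⊑∀s.(D ⊓ A)
   open: L(a) ⊇ {C, E, ¬A, ¬B, ∀r.C, …} — a ∉ B possible
3. a : C?  L(a) = {E, ∀s.¬E} ∪ {¬C}
   clash {C, ¬C} at a — a ∈ C
4. a : D?  L(a) = {E, ∀s.¬E} ∪ {¬D}
   apply at a: ∀s.¬E⊑C; ¬(∃s.E)⊑∀s.(D ⊓ A)
   open: L(a) ⊇ {C, E, ¬A, ¬D, ∀r.C, …} — a ∉ D possible
5. a : E?  L(a) = {E, ∀s.¬E} ∪ {¬E}
   clash {E, ¬E} at a — a ∈ E
6. Entailed for a: {C, E}

{C, E}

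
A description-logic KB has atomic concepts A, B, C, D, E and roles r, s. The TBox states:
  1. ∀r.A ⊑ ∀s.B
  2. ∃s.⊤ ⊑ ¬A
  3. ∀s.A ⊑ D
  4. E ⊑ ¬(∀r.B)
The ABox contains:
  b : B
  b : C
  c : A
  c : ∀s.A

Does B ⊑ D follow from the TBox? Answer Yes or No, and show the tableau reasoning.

No

1. B ⊑ D  ⇔  (B ⊓ ¬D) unsat w.r.t. T
   open: L(x₀) ⊇ {B, ¬A, ¬D, ¬E, ∃r.¬A, …} (+ ∃-successors)
2. Hence B ⊑ D: not entailed.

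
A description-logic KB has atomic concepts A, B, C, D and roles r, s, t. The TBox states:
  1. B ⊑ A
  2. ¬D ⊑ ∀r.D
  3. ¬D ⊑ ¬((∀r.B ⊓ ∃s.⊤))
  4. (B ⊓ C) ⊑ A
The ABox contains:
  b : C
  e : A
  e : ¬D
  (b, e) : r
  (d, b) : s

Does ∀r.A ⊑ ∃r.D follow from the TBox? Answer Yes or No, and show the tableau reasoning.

No

1. ∀r.A ⊑ ∃r.D  ⇔  (∀r.A ⊓ ∀r.¬D) unsat w.r.t. T
   open: L(x₀) ⊇ {D, ¬B, ∀r.A, ∀r.¬D}
2. Hence ∀r.A ⊑ ∃r.D: not entailed.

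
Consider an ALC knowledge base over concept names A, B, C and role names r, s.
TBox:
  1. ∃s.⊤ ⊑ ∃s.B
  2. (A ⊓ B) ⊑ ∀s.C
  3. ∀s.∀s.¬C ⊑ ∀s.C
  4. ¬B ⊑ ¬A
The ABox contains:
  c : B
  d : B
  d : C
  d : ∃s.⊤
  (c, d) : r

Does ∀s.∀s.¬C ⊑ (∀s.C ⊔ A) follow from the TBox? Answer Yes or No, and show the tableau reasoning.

Yes

1. ∀s.∀s.¬C ⊑ (∀s.C ⊔ A)  ⇔  (∀s.∀s.¬C ⊓ (∃s.¬C ⊓ ¬A)) unsat w.r.t. T
   all branches close; clash {C, ¬C} at an ∃-successor
2. Hence ∀s.∀s.¬C ⊑ (∀s.C ⊔ A): entailed.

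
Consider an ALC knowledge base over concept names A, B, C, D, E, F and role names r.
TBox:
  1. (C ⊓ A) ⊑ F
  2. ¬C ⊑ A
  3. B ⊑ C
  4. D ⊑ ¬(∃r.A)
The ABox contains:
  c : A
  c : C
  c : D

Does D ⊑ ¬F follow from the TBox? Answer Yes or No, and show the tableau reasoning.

No

1. D ⊑ ¬F  ⇔  (D ⊓ F) unsat w.r.t. T
   apply at x₀: D⊑¬(∃r.A)
   open: L(x₀) ⊇ {C, D, F, ∀r.¬A}
2. Hence D ⊑ ¬F: not entailed.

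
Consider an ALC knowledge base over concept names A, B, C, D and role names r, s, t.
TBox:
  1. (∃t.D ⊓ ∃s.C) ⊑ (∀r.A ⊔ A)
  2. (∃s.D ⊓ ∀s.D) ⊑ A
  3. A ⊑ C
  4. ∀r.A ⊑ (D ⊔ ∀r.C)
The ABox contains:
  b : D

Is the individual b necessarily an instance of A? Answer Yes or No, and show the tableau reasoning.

No

1. b : A?  L(b) = {D} ∪ {¬A}
   open: L(b) ⊇ {D, ¬A, ∀s.¬D, ∀t.¬D, ∃r.¬A} (+ ∃-successors) — b ∉ A possible
2. Hence b : A: not entailed.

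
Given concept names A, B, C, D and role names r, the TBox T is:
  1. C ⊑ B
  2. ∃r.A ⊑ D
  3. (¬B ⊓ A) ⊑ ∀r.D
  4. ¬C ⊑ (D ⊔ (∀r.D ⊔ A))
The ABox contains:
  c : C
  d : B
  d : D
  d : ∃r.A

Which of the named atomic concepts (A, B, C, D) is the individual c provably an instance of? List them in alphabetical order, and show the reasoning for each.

1. c : A?  L(c) = {C} ∪ {¬A}
   apply at c: C⊑B
   open: L(c) ⊇ {B, C, ¬A, ∀r.¬A} — c ∉ A possible
2. c : B?  L(c) = {C} ∪ {¬B}
   clash {B, ¬B} at c — c ∈ B
3. c : C?  L(c) = {C} ∪ {¬C}
   clash {C, ¬C} at c — c ∈ C
4. c : D?  L(c) = {C} ∪ {¬D}
   apply at c: C⊑B
   open: L(c) ⊇ {B, C, ¬D, ∀r.¬A} — c ∉ D possible
5. Entailed for c: {B, C}

{B, C}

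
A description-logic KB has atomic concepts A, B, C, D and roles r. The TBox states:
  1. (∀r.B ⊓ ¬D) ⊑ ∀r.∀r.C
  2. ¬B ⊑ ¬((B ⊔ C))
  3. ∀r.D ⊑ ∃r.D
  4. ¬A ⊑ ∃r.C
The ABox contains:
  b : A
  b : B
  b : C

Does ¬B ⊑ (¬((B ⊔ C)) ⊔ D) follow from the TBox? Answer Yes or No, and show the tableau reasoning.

Yes

1. ¬B ⊑ (¬((B ⊔ C)) ⊔ D)  ⇔  (¬B ⊓ ((B ⊔ C) ⊓ ¬D)) unsat w.r.t. T
   all branches close; clash {C, ¬C} at x₀
2. Hence ¬B ⊑ (¬((B ⊔ C)) ⊔ D): entailed.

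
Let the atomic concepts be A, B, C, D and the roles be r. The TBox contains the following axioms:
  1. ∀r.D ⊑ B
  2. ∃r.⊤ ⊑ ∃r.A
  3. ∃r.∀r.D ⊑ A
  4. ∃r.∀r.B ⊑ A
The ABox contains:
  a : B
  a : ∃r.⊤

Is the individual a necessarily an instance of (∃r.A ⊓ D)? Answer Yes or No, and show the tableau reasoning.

No

1. a : (∃r.A ⊓ D)?  L(a) = {B, ∃r.⊤} ∪ {(∀r.¬A ⊔ ¬D)}
   apply at a: ∃r.⊤⊑∃r.A
   open: L(a) ⊇ {B, ¬D, ∀r.∃r.¬B, ∀r.∃r.¬D, ∃r.A, …} (+ ∃-successors) — a ∉ (∃r.A ⊓ D) possible
2. Hence a : (∃r.A ⊓ D): not entailed.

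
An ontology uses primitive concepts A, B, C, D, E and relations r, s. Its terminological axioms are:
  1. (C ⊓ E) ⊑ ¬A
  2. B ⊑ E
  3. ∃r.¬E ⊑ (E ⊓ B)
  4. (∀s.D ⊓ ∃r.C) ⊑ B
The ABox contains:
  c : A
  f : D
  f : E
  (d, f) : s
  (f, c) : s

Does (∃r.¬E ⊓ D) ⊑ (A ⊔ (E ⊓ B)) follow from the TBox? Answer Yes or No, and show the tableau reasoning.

1. (∃r.¬E ⊓ D) ⊑ (A ⊔ (E ⊓ B))  ⇔  ((∃r.¬E ⊓ D) ⊓ (¬A ⊓ (¬E ⊔ ¬B))) unsat w.r.t. T
   all branches close; clash {B, ¬B} at x₀
2. Hence (∃r.¬E ⊓ D) ⊑ (A ⊔ (E ⊓ B)): entailed.

Yes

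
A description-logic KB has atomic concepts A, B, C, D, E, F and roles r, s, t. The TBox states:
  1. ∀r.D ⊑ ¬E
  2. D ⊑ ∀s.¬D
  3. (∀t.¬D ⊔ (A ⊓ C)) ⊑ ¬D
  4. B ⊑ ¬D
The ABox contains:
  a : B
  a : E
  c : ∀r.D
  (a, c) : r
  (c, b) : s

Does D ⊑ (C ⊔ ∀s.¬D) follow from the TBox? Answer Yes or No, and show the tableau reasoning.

1. D ⊑ (C ⊔ ∀s.¬D)  ⇔  (D ⊓ (¬C ⊓ ∃s.D)) unsat w.r.t. T
   all branches close; clash {D, ¬D} at x₀
2. Hence D ⊑ (C ⊔ ∀s.¬D): entailed.

Yes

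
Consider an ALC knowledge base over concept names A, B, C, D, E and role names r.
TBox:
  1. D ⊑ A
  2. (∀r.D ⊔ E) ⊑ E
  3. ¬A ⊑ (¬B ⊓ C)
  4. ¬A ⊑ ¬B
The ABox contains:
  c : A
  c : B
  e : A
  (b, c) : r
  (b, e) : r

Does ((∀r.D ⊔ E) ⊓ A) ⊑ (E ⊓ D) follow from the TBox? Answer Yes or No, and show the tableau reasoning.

No

1. ((∀r.D ⊔ E) ⊓ A) ⊑ (E ⊓ D)  ⇔  (((∀r.D ⊔ E) ⊓ A) ⊓ (¬E ⊔ ¬D)) unsat w.r.t. T
   apply at x₀: (∀r.D ⊔ E)⊑E
   open: L(x₀) ⊇ {A, E, ¬D, ∀r.D}
2. Hence ((∀r.D ⊔ E) ⊓ A) ⊑ (E ⊓ D): not entailed.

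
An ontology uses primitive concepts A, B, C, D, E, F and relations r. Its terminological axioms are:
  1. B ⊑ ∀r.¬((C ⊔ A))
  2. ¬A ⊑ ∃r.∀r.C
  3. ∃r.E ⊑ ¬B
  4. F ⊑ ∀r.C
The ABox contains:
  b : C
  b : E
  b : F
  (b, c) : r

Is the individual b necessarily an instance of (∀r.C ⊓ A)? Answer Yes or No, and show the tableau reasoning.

1. b : (∀r.C ⊓ A)?  L(b) = {C, E, F} ∪ {(∃r.¬C ⊔ ¬A)}
   apply at b: F⊑∀r.C
   open: L(b) ⊇ {C, E, F, ¬A, ¬B, …} (+ ∃-successors) — b ∉ (∀r.C ⊓ A) possible
2. Hence b : (∀r.C ⊓ A): not entailed.

No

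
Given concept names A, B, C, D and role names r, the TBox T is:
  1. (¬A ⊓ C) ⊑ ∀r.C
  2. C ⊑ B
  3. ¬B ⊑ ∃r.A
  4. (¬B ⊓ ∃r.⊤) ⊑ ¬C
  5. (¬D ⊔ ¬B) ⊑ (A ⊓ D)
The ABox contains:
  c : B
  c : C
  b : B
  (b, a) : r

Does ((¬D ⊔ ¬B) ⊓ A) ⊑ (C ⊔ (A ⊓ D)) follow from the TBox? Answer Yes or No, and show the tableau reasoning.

1. ((¬D ⊔ ¬B) ⊓ A) ⊑ (C ⊔ (A ⊓ D))  ⇔  (((¬D ⊔ ¬B) ⊓ A) ⊓ (¬C ⊓ (¬A ⊔ ¬D))) unsat w.r.t. T
   all branches close; clash {D, ¬D} at x₀
2. Hence ((¬D ⊔ ¬B) ⊓ A) ⊑ (C ⊔ (A ⊓ D)): entailed.

Yes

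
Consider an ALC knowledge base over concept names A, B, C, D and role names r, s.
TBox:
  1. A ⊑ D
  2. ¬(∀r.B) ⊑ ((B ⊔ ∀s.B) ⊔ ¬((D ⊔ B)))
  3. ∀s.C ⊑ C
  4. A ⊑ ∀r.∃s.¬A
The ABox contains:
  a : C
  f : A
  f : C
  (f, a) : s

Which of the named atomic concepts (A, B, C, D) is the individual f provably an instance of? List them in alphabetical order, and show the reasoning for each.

1. f : A?  L(f) = {A, C} ∪ {¬A}
   clash {A, ¬A} at f — f ∈ A
2. f : B?  L(f) = {A, C} ∪ {¬B}
   apply at f: A⊑D; A⊑∀r.∃s.¬A
   open: L(f) ⊇ {A, C, D, ¬B, ∀r.B, …} — f ∉ B possible
3. f : C?  L(f) = {A, C} ∪ {¬C}
   clash {C, ¬C} at f — f ∈ C
4. f : D?  L(f) = {A, C} ∪ {¬D}
   clash {D, ¬D} at f — f ∈ D
5. Entailed for f: {A, C, D}

{A, C, D}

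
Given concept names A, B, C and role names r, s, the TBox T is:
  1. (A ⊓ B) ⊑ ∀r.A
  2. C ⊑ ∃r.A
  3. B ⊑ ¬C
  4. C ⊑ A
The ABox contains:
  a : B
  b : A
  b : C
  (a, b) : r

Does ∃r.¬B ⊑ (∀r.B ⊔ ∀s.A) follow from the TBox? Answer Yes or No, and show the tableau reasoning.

No

1. ∃r.¬B ⊑ (∀r.B ⊔ ∀s.A)  ⇔  (∃r.¬B ⊓ (∃r.¬B ⊓ ∃s.¬A)) unsat w.r.t. T
   open: L(x₀) ⊇ {¬B, ¬C, ∃r.¬B, ∃s.¬A} (+ ∃-successors)
2. Hence ∃r.¬B ⊑ (∀r.B ⊔ ∀s.A): not entailed.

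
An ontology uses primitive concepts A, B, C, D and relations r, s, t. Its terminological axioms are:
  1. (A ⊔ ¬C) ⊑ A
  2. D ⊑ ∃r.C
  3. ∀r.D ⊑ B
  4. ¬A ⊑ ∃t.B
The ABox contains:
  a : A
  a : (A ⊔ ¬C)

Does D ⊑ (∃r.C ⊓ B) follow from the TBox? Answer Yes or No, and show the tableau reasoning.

1. D ⊑ (∃r.C ⊓ B)  ⇔  (D ⊓ (∀r.¬C ⊔ ¬B)) unsat w.r.t. T
   apply at x₀: D⊑∃r.C
   open: L(x₀) ⊇ {A, D, ¬B, ∃r.C, ∃r.¬D} (+ ∃-successors)
2. Hence D ⊑ (∃r.C ⊓ B): not entailed.

No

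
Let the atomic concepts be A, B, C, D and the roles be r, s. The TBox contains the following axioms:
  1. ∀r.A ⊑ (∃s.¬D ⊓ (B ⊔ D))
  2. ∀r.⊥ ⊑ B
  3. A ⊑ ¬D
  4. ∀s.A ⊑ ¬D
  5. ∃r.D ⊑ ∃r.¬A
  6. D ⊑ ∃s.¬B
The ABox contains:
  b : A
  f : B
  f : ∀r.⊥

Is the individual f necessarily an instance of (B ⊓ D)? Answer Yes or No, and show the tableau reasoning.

No

1. f : (B ⊓ D)?  L(f) = {B, ∀r.⊥} ∪ {(¬B ⊔ ¬D)}
   open: L(f) ⊇ {B, ¬A, ¬D, ∀r.¬D, ∀r.⊥, …} (+ ∃-successors) — f ∉ (B ⊓ D) possible
2. Hence f : (B ⊓ D): not entailed.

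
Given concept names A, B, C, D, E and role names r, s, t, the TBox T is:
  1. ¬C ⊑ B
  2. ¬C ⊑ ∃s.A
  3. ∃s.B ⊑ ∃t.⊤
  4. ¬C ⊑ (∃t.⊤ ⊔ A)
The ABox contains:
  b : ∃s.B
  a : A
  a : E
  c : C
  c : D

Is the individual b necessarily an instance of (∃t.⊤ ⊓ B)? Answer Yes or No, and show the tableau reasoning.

1. b : (∃t.⊤ ⊓ B)?  L(b) = {∃s.B} ∪ {(∀t.⊥ ⊔ ¬B)}
   apply at b: ∃s.B⊑∃t.⊤
   open: L(b) ⊇ {C, ¬B, ∃s.B, ∃t.⊤} (+ ∃-successors) — b ∉ (∃t.⊤ ⊓ B) possible
2. Hence b : (∃t.⊤ ⊓ B): not entailed.

No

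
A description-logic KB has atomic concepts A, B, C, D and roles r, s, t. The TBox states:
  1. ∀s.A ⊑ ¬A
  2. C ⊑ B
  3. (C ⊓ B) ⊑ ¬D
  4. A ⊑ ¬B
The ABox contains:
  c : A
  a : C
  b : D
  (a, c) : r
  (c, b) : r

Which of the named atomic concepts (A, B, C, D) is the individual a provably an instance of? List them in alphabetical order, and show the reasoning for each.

{B, C}

1. a : A?  L(a) = {C} ∪ {¬A}
   apply at a: C⊑B
   open: L(a) ⊇ {B, C, ¬A, ¬D} — a ∉ A possible
2. a : B?  L(a) = {C} ∪ {¬B}
   clash {B, ¬B} at a — a ∈ B
3. a : C?  L(a) = {C} ∪ {¬C}
   clash {C, ¬C} at a — a ∈ C
4. a : D?  L(a) = {C} ∪ {¬D}
   apply at a: C⊑B
   open: L(a) ⊇ {B, C, ¬A, ¬D} — a ∉ D possible
5. Entailed for a: {B, C}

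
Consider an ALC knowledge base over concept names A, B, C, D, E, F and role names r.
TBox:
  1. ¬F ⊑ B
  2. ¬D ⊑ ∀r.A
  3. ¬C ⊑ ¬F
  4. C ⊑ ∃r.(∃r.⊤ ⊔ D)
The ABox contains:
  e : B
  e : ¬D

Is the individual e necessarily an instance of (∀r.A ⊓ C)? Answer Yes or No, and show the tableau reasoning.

1. e : (∀r.A ⊓ C)?  L(e) = {B, ¬D} ∪ {(∃r.¬A ⊔ ¬C)}
   apply at e: ¬D⊑∀r.A
   open: L(e) ⊇ {B, ¬C, ¬D, ¬F, ∀r.A} — e ∉ (∀r.A ⊓ C) possible
2. Hence e : (∀r.A ⊓ C): not entailed.

No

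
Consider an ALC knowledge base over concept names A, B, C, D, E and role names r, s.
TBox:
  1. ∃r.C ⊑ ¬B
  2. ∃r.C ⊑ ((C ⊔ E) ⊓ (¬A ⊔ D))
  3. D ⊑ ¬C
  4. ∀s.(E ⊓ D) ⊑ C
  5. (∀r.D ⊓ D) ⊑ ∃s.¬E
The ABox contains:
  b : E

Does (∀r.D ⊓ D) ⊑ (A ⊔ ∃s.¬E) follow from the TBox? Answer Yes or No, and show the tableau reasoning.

1. (∀r.D ⊓ D) ⊑ (A ⊔ ∃s.¬E)  ⇔  ((∀r.D ⊓ D) ⊓ (¬A ⊓ ∀s.E)) unsat w.r.t. T
   all branches close; clash {C, ¬C} at x₀
2. Hence (∀r.D ⊓ D) ⊑ (A ⊔ ∃s.¬E): entailed.

Yes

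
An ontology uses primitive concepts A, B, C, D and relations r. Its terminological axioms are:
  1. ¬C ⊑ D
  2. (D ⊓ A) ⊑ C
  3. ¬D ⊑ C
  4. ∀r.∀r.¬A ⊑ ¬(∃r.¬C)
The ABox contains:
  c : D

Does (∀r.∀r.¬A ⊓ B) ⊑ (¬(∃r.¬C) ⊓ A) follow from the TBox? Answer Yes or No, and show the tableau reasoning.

No

1. (∀r.∀r.¬A ⊓ B) ⊑ (¬(∃r.¬C) ⊓ A)  ⇔  ((∀r.∀r.¬A ⊓ B) ⊓ (∃r.¬C ⊔ ¬A)) unsat w.r.t. T
   apply at x₀: ∀r.∀r.¬A⊑¬(∃r.¬C)
   open: L(x₀) ⊇ {B, C, ¬A, ∀r.C, ∀r.∀r.¬A}
2. Hence (∀r.∀r.¬A ⊓ B) ⊑ (¬(∃r.¬C) ⊓ A): not entailed.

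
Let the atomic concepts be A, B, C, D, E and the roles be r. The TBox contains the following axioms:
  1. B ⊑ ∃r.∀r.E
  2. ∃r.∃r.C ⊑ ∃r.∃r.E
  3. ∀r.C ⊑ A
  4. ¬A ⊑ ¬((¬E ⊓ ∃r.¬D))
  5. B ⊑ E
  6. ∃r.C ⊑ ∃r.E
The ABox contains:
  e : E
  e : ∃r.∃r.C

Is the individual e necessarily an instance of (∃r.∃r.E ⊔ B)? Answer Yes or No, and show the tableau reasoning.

1. e : (∃r.∃r.E ⊔ B)?  L(e) = {E, ∃r.∃r.C} ∪ {(∀r.∀r.¬E ⊓ ¬B)}
   clash {E, ¬E} at an ∃-successor — e ∈ (∃r.∃r.E ⊔ B)
2. Hence e : (∃r.∃r.E ⊔ B): entailed.

Yes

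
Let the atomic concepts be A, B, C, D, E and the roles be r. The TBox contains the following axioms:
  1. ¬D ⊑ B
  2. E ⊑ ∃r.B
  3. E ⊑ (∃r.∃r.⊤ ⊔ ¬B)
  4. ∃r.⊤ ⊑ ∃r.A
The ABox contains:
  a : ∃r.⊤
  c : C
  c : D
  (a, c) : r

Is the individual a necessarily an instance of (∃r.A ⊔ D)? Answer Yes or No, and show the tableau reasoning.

Yes

1. a : (∃r.A ⊔ D)?  L(a) = {∃r.⊤} ∪ {(∀r.¬A ⊓ ¬D)}
   clash {B, ¬B} at a — a ∈ (∃r.A ⊔ D)
2. Hence a : (∃r.A ⊔ D): entailed.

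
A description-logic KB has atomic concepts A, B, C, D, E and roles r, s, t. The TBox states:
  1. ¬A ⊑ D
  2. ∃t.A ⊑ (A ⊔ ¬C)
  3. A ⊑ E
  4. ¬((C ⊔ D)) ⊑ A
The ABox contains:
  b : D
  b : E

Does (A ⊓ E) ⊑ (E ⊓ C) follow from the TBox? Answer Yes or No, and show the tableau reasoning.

1. (A ⊓ E) ⊑ (E ⊓ C)  ⇔  ((A ⊓ E) ⊓ (¬E ⊔ ¬C)) unsat w.r.t. T
   open: L(x₀) ⊇ {A, E, ¬C, ∀t.¬A}
2. Hence (A ⊓ E) ⊑ (E ⊓ C): not entailed.

No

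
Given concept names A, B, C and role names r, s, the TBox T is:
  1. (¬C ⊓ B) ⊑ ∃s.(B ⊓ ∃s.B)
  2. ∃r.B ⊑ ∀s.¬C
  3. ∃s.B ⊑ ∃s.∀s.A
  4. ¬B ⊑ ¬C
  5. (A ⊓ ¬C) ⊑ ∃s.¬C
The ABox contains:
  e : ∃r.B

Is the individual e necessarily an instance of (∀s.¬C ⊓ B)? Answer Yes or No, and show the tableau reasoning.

No

1. e : (∀s.¬C ⊓ B)?  L(e) = {∃r.B} ∪ {(∃s.C ⊔ ¬B)}
   apply at e: ∃r.B⊑∀s.¬C
   open: L(e) ⊇ {¬A, ¬B, ¬C, ∀s.¬B, ∀s.¬C, …} (+ ∃-successors) — e ∉ (∀s.¬C ⊓ B) possible
2. Hence e : (∀s.¬C ⊓ B): not entailed.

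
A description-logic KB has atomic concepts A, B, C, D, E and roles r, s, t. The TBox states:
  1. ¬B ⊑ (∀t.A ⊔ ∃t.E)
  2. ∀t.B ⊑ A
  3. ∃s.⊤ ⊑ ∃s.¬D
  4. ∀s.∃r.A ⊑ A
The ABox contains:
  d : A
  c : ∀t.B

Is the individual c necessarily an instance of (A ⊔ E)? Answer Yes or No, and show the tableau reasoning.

1. c : (A ⊔ E)?  L(c) = {∀t.B} ∪ {(¬A ⊓ ¬E)}
   clash {A, ¬A} at c — c ∈ (A ⊔ E)
2. Hence c : (A ⊔ E): entailed.

Yes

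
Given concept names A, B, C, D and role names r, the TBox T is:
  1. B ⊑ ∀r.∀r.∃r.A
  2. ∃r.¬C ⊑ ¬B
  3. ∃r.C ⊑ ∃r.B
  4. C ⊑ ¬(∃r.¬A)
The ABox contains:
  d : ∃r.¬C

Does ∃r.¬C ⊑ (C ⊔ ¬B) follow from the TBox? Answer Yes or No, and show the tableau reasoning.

1. ∃r.¬C ⊑ (C ⊔ ¬B)  ⇔  (∃r.¬C ⊓ (¬C ⊓ B)) unsat w.r.t. T
   all branches close; clash {B, ¬B} at x₀
2. Hence ∃r.¬C ⊑ (C ⊔ ¬B): entailed.

Yes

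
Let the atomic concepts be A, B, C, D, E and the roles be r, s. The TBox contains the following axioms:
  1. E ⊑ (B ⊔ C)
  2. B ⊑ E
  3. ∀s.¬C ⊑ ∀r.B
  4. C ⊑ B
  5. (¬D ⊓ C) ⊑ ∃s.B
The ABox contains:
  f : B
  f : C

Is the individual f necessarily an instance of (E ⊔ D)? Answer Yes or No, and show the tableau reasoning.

Yes

1. f : (E ⊔ D)?  L(f) = {B, C} ∪ {(¬E ⊓ ¬D)}
   clash {E, ¬E} at f — f ∈ (E ⊔ D)
2. Hence f : (E ⊔ D): entailed.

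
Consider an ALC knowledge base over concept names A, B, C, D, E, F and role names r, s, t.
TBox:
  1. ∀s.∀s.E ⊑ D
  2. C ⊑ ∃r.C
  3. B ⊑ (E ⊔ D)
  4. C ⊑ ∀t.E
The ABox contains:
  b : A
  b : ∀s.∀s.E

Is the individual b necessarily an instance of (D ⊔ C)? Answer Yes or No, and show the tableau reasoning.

1. b : (D ⊔ C)?  L(b) = {A, ∀s.∀s.E} ∪ {(¬D ⊓ ¬C)}
   clash {D, ¬D} at b — b ∈ (D ⊔ C)
2. Hence b : (D ⊔ C): entailed.

Yes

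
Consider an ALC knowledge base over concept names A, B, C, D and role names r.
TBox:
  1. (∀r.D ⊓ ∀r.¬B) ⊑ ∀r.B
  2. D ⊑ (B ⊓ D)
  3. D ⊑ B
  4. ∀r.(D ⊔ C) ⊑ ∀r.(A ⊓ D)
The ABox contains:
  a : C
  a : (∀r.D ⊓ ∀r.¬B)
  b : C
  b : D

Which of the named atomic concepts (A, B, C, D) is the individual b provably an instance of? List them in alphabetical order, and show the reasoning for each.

1. b : A?  L(b) = {C, D} ∪ {¬A}
   apply at b: D⊑(B ⊓ D); D⊑B
   open: L(b) ⊇ {B, C, D, ¬A, ∃r.(¬D ⊓ ¬C), …} (+ ∃-successors) — b ∉ A possible
2. b : B?  L(b) = {C, D} ∪ {¬B}
   clash {B, ¬B} at b — b ∈ B
3. b : C?  L(b) = {C, D} ∪ {¬C}
   clash {C, ¬C} at b — b ∈ C
4. b : D?  L(b) = {C, D} ∪ {¬D}
   clash {D, ¬D} at b — b ∈ D
5. Entailed for b: {B, C, D}

{B, C, D}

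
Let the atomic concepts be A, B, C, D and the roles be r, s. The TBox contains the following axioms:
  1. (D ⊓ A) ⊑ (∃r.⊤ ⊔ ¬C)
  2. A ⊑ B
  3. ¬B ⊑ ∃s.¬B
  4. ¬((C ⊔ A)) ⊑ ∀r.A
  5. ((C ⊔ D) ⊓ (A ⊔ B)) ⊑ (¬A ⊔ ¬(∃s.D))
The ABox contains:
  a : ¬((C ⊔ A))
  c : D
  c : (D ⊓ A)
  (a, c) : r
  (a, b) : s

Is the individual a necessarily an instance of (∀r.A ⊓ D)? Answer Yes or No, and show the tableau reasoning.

No

1. a : (∀r.A ⊓ D)?  L(a) = {¬((C ⊔ A))} ∪ {(∃r.¬A ⊔ ¬D)}
   apply at a: ¬((C ⊔ A))⊑∀r.A
   open: L(a) ⊇ {B, ¬A, ¬C, ¬D, ∀r.A} — a ∉ (∀r.A ⊓ D) possible
2. Hence a : (∀r.A ⊓ D): not entailed.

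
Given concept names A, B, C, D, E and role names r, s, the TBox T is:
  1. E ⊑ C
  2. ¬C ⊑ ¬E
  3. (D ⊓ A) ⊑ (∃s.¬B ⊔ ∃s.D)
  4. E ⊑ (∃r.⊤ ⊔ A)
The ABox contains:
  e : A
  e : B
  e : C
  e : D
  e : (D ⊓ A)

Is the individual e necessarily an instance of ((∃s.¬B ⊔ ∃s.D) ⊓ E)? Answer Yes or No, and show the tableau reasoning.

No

1. e : ((∃s.¬B ⊔ ∃s.D) ⊓ E)?  L(e) = {A, B, C, D, (D ⊓ A)} ∪ {((∀s.B ⊓ ∀s.¬D) ⊔ ¬E)}
   apply at e: (D ⊓ A)⊑(∃s.¬B ⊔ ∃s.D)
   open: L(e) ⊇ {A, B, C, D, ¬E, …} (+ ∃-successors) — e ∉ ((∃s.¬B ⊔ ∃s.D) ⊓ E) possible
2. Hence e : ((∃s.¬B ⊔ ∃s.D) ⊓ E): not entailed.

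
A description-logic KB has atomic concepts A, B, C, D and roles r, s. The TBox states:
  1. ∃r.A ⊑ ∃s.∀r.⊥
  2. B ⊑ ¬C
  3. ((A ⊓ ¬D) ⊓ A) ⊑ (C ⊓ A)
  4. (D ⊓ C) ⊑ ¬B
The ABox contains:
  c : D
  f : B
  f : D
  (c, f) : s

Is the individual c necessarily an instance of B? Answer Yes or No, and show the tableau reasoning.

No

1. c : B?  L(c) = {D} ∪ {¬B}
   open: L(c) ⊇ {D, ¬B, ∀r.¬A} — c ∉ B possible
2. Hence c : B: not entailed.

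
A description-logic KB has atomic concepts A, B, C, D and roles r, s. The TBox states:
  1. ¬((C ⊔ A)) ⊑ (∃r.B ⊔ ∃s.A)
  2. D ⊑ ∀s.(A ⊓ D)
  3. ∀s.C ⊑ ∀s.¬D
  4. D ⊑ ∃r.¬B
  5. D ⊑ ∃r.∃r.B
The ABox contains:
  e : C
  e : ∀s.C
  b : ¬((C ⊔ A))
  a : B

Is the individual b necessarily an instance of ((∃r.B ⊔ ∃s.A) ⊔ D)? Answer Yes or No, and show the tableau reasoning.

Yes

1. b : ((∃r.B ⊔ ∃s.A) ⊔ D)?  L(b) = {¬((C ⊔ A))} ∪ {((∀r.¬B ⊓ ∀s.¬A) ⊓ ¬D)}
   clash {A, ¬A} at an ∃-successor — b ∈ ((∃r.B ⊔ ∃s.A) ⊔ D)
2. Hence b : ((∃r.B ⊔ ∃s.A) ⊔ D): entailed.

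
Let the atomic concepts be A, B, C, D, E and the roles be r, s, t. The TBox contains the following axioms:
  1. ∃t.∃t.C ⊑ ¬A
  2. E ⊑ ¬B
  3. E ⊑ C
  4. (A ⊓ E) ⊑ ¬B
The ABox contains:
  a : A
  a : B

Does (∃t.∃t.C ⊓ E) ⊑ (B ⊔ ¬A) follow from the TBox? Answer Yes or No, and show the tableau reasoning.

1. (∃t.∃t.C ⊓ E) ⊑ (B ⊔ ¬A)  ⇔  ((∃t.∃t.C ⊓ E) ⊓ (¬B ⊓ A)) unsat w.r.t. T
   all branches close; clash {A, ¬A} at x₀
2. Hence (∃t.∃t.C ⊓ E) ⊑ (B ⊔ ¬A): entailed.

Yes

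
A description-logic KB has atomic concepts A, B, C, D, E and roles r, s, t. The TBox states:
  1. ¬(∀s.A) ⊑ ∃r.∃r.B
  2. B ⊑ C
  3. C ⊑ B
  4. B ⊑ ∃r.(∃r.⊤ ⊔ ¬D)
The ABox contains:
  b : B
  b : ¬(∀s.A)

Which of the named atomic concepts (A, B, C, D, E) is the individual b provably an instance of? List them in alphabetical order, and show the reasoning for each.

{B, C}

1. b : A?  L(b) = {B, ¬(∀s.A)} ∪ {¬A}
   apply at b: ¬(∀s.A)⊑∃r.∃r.B; B⊑C; B⊑∃r.(∃r.⊤ ⊔ ¬D)
   open: L(b) ⊇ {B, C, ¬A, ∃r.(∃r.⊤ ⊔ ¬D), ∃r.∃r.B, …} (+ ∃-successors) — b ∉ A possible
2. b : B?  L(b) = {B, ¬(∀s.A)} ∪ {¬B}
   clash {B, ¬B} at b — b ∈ B
3. b : C?  L(b) = {B, ¬(∀s.A)} ∪ {¬C}
   clash {C, ¬C} at b — b ∈ C
4. b : D?  L(b) = {B, ¬(∀s.A)} ∪ {¬D}
   apply at b: ¬(∀s.A)⊑∃r.∃r.B; B⊑C; B⊑∃r.(∃r.⊤ ⊔ ¬D)
   open: L(b) ⊇ {B, C, ¬D, ∃r.(∃r.⊤ ⊔ ¬D), ∃r.∃r.B, …} (+ ∃-successors) — b ∉ D possible
5. b : E?  L(b) = {B, ¬(∀s.A)} ∪ {¬E}
   apply at b: ¬(∀s.A)⊑∃r.∃r.B; B⊑C; B⊑∃r.(∃r.⊤ ⊔ ¬D)
   open: L(b) ⊇ {B, C, ¬E, ∃r.(∃r.⊤ ⊔ ¬D), ∃r.∃r.B, …} (+ ∃-successors) — b ∉ E possible
6. Entailed for b: {B, C}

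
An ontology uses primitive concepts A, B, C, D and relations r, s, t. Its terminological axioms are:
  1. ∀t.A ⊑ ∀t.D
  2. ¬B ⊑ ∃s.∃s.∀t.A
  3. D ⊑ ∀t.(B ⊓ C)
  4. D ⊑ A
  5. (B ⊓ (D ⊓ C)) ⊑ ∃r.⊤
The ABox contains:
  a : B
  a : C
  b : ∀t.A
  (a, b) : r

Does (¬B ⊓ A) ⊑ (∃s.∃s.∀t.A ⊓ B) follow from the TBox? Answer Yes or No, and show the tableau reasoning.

1. (¬B ⊓ A) ⊑ (∃s.∃s.∀t.A ⊓ B)  ⇔  ((¬B ⊓ A) ⊓ (∀s.∀s.∃t.¬A ⊔ ¬B)) unsat w.r.t. T
   apply at x₀: ¬B⊑∃s.∃s.∀t.A
   open: L(x₀) ⊇ {A, ¬B, ¬D, ∃s.∃s.∀t.A, ∃t.¬A} (+ ∃-successors)
2. Hence (¬B ⊓ A) ⊑ (∃s.∃s.∀t.A ⊓ B): not entailed.

No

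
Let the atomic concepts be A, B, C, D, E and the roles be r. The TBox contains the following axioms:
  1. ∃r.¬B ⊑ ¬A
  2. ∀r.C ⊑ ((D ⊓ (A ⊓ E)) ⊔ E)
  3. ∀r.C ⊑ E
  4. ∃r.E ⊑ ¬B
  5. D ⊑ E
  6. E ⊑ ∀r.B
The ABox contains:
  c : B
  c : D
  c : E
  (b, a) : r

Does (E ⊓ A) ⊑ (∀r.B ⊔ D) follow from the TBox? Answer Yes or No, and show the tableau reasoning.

Yes

1. (E ⊓ A) ⊑ (∀r.B ⊔ D)  ⇔  ((E ⊓ A) ⊓ (∃r.¬B ⊓ ¬D)) unsat w.r.t. T
   all branches close; clash {B, ¬B} at an ∃-successor
2. Hence (E ⊓ A) ⊑ (∀r.B ⊔ D): entailed.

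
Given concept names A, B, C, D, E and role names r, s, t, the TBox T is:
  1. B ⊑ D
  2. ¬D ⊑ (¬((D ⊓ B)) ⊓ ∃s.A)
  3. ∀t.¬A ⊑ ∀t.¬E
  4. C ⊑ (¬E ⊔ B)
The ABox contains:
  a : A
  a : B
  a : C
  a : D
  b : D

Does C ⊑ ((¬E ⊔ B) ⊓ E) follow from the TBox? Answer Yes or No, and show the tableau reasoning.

No

1. C ⊑ ((¬E ⊔ B) ⊓ E)  ⇔  (C ⊓ ((E ⊓ ¬B) ⊔ ¬E)) unsat w.r.t. T
   apply at x₀: C⊑(¬E ⊔ B)
   open: L(x₀) ⊇ {C, D, ¬B, ¬E, ∃t.A} (+ ∃-successors)
2. Hence C ⊑ ((¬E ⊔ B) ⊓ E): not entailed.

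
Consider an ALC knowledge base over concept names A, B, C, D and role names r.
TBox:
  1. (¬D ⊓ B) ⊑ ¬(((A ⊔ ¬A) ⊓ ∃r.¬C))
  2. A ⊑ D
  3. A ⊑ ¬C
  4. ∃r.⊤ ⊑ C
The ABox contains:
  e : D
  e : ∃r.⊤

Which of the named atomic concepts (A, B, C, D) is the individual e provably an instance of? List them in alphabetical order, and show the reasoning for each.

{C, D}

1. e : A?  L(e) = {D, ∃r.⊤} ∪ {¬A}
   apply at e: ∃r.⊤⊑C
   open: L(e) ⊇ {C, D, ¬A, ∃r.⊤} (+ ∃-successors) — e ∉ A possible
2. e : B?  L(e) = {D, ∃r.⊤} ∪ {¬B}
   apply at e: ∃r.⊤⊑C
   open: L(e) ⊇ {C, D, ¬A, ¬B, ∃r.⊤} (+ ∃-successors) — e ∉ B possible
3. e : C?  L(e) = {D, ∃r.⊤} ∪ {¬C}
   clash {C, ¬C} at e — e ∈ C
4. e : D?  L(e) = {D, ∃r.⊤} ∪ {¬D}
   clash {D, ¬D} at e — e ∈ D
5. Entailed for e: {C, D}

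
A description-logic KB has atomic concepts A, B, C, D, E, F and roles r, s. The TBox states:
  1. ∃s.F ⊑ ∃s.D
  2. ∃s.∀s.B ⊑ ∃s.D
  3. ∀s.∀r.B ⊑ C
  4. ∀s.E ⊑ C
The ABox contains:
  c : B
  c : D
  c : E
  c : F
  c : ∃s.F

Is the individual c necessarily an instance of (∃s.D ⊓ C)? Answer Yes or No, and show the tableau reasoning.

No

1. c : (∃s.D ⊓ C)?  L(c) = {B, D, E, F, ∃s.F} ∪ {(∀s.¬D ⊔ ¬C)}
   apply at c: ∃s.F⊑∃s.D
   open: L(c) ⊇ {B, D, E, F, ¬C, …} (+ ∃-successors) — c ∉ (∃s.D ⊓ C) possible
2. Hence c : (∃s.D ⊓ C): not entailed.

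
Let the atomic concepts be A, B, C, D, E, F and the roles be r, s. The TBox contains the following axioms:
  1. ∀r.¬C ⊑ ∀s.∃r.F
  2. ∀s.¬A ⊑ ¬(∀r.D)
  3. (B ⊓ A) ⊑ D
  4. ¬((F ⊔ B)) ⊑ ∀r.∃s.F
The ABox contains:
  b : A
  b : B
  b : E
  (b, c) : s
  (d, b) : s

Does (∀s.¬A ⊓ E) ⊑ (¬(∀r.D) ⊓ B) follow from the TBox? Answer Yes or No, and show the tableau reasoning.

1. (∀s.¬A ⊓ E) ⊑ (¬(∀r.D) ⊓ B)  ⇔  ((∀s.¬A ⊓ E) ⊓ (∀r.D ⊔ ¬B)) unsat w.r.t. T
   apply at x₀: ∀s.¬A⊑¬(∀r.D)
   open: L(x₀) ⊇ {E, F, ¬B, ∀s.¬A, ∃r.C, …} (+ ∃-successors)
2. Hence (∀s.¬A ⊓ E) ⊑ (¬(∀r.D) ⊓ B): not entailed.

No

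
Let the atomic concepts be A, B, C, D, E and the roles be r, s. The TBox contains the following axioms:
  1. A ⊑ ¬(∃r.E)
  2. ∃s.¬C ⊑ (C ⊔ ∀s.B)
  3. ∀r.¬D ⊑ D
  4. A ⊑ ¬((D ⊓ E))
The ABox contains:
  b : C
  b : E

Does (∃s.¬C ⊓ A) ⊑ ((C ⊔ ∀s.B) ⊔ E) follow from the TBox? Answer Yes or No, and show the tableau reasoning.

Yes

1. (∃s.¬C ⊓ A) ⊑ ((C ⊔ ∀s.B) ⊔ E)  ⇔  ((∃s.¬C ⊓ A) ⊓ ((¬C ⊓ ∃s.¬B) ⊓ ¬E)) unsat w.r.t. T
   all branches close; clash {B, ¬B} at an ∃-successor
2. Hence (∃s.¬C ⊓ A) ⊑ ((C ⊔ ∀s.B) ⊔ E): entailed.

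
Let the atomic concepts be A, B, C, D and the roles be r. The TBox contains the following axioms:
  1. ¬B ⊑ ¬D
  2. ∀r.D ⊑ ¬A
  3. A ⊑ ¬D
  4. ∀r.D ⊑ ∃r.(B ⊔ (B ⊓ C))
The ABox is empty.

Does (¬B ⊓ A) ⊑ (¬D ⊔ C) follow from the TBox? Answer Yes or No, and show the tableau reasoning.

1. (¬B ⊓ A) ⊑ (¬D ⊔ C)  ⇔  ((¬B ⊓ A) ⊓ (D ⊓ ¬C)) unsat w.r.t. T
   all branches close; clash {D, ¬D} at x₀
2. Hence (¬B ⊓ A) ⊑ (¬D ⊔ C): entailed.

Yes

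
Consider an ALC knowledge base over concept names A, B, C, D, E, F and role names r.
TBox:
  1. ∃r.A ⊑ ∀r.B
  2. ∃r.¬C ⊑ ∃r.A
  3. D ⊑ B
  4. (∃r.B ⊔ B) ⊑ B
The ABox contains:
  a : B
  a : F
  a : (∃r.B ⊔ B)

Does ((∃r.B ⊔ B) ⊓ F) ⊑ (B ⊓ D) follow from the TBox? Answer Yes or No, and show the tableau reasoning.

No

1. ((∃r.B ⊔ B) ⊓ F) ⊑ (B ⊓ D)  ⇔  (((∃r.B ⊔ B) ⊓ F) ⊓ (¬B ⊔ ¬D)) unsat w.r.t. T
   apply at x₀: (∃r.B ⊔ B)⊑B
   open: L(x₀) ⊇ {B, F, ¬D, ∀r.C, ∀r.¬A, …} (+ ∃-successors)
2. Hence ((∃r.B ⊔ B) ⊓ F) ⊑ (B ⊓ D): not entailed.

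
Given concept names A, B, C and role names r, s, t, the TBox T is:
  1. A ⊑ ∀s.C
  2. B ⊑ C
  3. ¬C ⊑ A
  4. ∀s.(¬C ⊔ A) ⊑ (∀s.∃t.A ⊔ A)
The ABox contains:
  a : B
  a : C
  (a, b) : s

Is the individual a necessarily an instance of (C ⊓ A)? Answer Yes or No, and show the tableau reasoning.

No

1. a : (C ⊓ A)?  L(a) = {B, C} ∪ {(¬C ⊔ ¬A)}
   open: L(a) ⊇ {B, C, ¬A, ∃s.(C ⊓ ¬A)} (+ ∃-successors) — a ∉ (C ⊓ A) possible
2. Hence a : (C ⊓ A): not entailed.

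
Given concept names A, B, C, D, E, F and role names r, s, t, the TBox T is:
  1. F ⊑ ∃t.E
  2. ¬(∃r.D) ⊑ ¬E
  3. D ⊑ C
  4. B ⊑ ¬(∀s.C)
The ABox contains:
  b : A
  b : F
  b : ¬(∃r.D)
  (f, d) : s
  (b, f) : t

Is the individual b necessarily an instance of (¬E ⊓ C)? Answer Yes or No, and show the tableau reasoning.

No

1. b : (¬E ⊓ C)?  L(b) = {A, F, ¬(∃r.D)} ∪ {(E ⊔ ¬C)}
   apply at b: F⊑∃t.E; ¬(∃r.D)⊑¬E
   open: L(b) ⊇ {A, F, ¬B, ¬C, ¬D, …} (+ ∃-successors) — b ∉ (¬E ⊓ C) possible
2. Hence b : (¬E ⊓ C): not entailed.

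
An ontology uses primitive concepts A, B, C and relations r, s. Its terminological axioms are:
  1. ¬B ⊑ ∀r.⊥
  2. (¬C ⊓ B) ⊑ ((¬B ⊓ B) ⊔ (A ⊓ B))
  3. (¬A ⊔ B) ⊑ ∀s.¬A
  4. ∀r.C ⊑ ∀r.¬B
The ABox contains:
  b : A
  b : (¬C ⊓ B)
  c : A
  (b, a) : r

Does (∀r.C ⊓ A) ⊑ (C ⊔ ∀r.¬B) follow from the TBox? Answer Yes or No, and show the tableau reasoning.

1. (∀r.C ⊓ A) ⊑ (C ⊔ ∀r.¬B)  ⇔  ((∀r.C ⊓ A) ⊓ (¬C ⊓ ∃r.B)) unsat w.r.t. T
   all branches close; clash ⊥ at an ∃-successor
2. Hence (∀r.C ⊓ A) ⊑ (C ⊔ ∀r.¬B): entailed.

Yes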